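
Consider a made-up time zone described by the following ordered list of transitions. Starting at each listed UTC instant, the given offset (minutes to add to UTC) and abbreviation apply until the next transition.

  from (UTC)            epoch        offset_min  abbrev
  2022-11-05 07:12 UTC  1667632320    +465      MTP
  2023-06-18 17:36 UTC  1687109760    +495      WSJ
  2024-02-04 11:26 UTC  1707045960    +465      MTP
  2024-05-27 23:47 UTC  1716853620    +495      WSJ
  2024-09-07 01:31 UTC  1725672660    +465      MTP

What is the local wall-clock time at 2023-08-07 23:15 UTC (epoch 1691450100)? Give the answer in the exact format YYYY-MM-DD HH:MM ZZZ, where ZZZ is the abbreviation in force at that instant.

Query: 2023-08-07 23:15 UTC
Rule 2/5 (WSJ, +08:15): 2023-06-18 17:36 UTC ≤ query < 2024-02-04 11:26 UTC
23·60 + 15 + 495 = 1890 min
1890 = 1·1440 + 450; 450 = 7·60 + 30 → 07:30, 2023-08-07 + 1 day = 2023-08-08
→ 2023-08-08 07:30 WSJ

2023-08-08 07:30 WSJ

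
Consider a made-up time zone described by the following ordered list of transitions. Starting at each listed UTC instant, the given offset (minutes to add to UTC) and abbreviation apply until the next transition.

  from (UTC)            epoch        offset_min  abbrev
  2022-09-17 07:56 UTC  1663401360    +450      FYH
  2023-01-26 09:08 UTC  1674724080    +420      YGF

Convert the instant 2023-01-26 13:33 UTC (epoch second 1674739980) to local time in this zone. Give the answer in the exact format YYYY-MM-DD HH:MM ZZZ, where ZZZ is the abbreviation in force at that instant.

2023-01-26 20:33 YGF

Query: 2023-01-26 13:33 UTC
Rule 2/2 (YGF, +07:00): 2023-01-26 09:08 UTC ≤ query < +∞
13·60 + 33 + 420 = 1233 min
1233 = 0·1440 + 1233; 1233 = 20·60 + 33 → 20:33, same day
→ 2023-01-26 20:33 YGF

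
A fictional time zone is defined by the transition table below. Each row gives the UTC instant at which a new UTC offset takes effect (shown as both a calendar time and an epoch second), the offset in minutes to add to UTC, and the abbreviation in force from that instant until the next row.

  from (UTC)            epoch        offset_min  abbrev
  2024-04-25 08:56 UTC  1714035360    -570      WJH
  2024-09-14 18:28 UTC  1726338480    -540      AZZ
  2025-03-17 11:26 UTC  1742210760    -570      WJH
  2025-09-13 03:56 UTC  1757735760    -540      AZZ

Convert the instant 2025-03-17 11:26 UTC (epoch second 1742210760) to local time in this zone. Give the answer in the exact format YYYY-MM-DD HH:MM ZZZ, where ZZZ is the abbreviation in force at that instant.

2025-03-17 01:56 WJH

Query: 2025-03-17 11:26 UTC
Rule 3/4 (WJH, -09:30): 2025-03-17 11:26 UTC ≤ query < 2025-09-13 03:56 UTC
11·60 + 26 - 570 = 116 min
116 = 0·1440 + 116; 116 = 1·60 + 56 → 01:56, same day
→ 2025-03-17 01:56 WJH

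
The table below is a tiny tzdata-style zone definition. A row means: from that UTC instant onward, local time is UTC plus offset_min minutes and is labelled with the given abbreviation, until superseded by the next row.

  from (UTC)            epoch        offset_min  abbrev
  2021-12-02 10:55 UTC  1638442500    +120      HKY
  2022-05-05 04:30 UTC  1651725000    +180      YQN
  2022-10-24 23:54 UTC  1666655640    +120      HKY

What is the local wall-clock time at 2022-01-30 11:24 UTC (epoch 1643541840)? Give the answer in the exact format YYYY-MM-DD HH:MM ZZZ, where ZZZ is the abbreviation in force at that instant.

Query: 2022-01-30 11:24 UTC
Rule 1/3 (HKY, +02:00): 2021-12-02 10:55 UTC ≤ query < 2022-05-05 04:30 UTC
11·60 + 24 + 120 = 804 min
804 = 0·1440 + 804; 804 = 13·60 + 24 → 13:24, same day
→ 2022-01-30 13:24 HKY

2022-01-30 13:24 HKY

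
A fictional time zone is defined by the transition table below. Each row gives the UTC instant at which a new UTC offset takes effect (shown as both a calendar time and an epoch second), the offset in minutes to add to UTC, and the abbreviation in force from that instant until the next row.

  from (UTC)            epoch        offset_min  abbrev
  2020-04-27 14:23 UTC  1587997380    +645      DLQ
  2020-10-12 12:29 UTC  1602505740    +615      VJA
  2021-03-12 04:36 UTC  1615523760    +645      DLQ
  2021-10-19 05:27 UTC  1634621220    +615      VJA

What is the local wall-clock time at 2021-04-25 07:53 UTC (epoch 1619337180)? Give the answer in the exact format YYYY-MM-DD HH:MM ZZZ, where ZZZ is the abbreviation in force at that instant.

2021-04-25 18:38 DLQ

Query: 2021-04-25 07:53 UTC
Rule 3/4 (DLQ, +10:45): 2021-03-12 04:36 UTC ≤ query < 2021-10-19 05:27 UTC
7·60 + 53 + 645 = 1118 min
1118 = 0·1440 + 1118; 1118 = 18·60 + 38 → 18:38, same day
→ 2021-04-25 18:38 DLQ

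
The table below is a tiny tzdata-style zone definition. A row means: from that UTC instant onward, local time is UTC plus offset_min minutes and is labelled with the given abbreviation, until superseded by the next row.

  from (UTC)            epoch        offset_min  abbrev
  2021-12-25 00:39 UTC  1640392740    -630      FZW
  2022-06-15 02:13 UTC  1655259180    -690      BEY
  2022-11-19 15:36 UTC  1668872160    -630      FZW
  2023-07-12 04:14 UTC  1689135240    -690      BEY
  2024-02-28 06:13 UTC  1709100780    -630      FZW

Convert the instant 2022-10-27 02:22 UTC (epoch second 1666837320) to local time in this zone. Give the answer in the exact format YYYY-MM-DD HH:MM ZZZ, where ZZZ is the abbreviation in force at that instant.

2022-10-26 14:52 BEY

Query: 2022-10-27 02:22 UTC
Rule 2/5 (BEY, -11:30): 2022-06-15 02:13 UTC ≤ query < 2022-11-19 15:36 UTC
2·60 + 22 - 690 = -548 min
-548 = -1·1440 + 892; 892 = 14·60 + 52 → 14:52, 2022-10-27 - 1 day = 2022-10-26
→ 2022-10-26 14:52 BEY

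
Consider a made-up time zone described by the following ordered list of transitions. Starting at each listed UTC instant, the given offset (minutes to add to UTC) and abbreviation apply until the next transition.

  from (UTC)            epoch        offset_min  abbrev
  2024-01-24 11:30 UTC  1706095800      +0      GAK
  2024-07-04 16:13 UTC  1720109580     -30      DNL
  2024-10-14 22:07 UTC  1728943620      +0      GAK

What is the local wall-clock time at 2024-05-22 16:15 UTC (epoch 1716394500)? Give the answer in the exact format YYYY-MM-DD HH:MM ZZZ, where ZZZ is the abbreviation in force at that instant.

Query: 2024-05-22 16:15 UTC
Rule 1/3 (GAK, +00:00): 2024-01-24 11:30 UTC ≤ query < 2024-07-04 16:13 UTC
16·60 + 15 + 0 = 975 min
975 = 0·1440 + 975; 975 = 16·60 + 15 → 16:15, same day
→ 2024-05-22 16:15 GAK

2024-05-22 16:15 GAK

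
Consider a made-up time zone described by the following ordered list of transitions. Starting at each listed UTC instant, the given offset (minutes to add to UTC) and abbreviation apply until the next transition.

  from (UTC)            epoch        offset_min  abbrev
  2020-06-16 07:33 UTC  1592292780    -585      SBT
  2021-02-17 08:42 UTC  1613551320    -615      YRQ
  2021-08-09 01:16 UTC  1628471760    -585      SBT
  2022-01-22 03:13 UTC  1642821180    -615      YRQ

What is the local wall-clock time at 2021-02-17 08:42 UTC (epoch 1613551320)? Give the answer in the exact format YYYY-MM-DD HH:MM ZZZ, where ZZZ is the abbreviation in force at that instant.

Query: 2021-02-17 08:42 UTC
Rule 2/4 (YRQ, -10:15): 2021-02-17 08:42 UTC ≤ query < 2021-08-09 01:16 UTC
8·60 + 42 - 615 = -93 min
-93 = -1·1440 + 1347; 1347 = 22·60 + 27 → 22:27, 2021-02-17 - 1 day = 2021-02-16
→ 2021-02-16 22:27 YRQ

2021-02-16 22:27 YRQ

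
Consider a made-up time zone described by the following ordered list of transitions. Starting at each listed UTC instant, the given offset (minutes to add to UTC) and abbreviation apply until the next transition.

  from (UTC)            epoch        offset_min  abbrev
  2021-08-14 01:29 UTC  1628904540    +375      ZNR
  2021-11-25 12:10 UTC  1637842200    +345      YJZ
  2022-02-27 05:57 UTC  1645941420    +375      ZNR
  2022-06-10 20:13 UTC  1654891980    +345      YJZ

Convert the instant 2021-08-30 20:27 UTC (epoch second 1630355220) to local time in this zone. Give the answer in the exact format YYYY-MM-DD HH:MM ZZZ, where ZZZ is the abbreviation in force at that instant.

Query: 2021-08-30 20:27 UTC
Rule 1/4 (ZNR, +06:15): 2021-08-14 01:29 UTC ≤ query < 2021-11-25 12:10 UTC
20·60 + 27 + 375 = 1602 min
1602 = 1·1440 + 162; 162 = 2·60 + 42 → 02:42, 2021-08-30 + 1 day = 2021-08-31
→ 2021-08-31 02:42 ZNR

2021-08-31 02:42 ZNR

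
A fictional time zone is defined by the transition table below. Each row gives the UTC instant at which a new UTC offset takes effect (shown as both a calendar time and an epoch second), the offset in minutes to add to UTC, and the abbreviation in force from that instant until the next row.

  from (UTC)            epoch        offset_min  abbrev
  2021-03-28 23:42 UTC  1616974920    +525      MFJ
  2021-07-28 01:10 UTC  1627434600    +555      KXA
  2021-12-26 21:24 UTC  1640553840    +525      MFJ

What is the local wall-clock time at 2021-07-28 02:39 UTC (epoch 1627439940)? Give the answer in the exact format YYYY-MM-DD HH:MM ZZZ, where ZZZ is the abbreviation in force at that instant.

2021-07-28 11:54 KXA

Query: 2021-07-28 02:39 UTC
Rule 2/3 (KXA, +09:15): 2021-07-28 01:10 UTC ≤ query < 2021-12-26 21:24 UTC
2·60 + 39 + 555 = 714 min
714 = 0·1440 + 714; 714 = 11·60 + 54 → 11:54, same day
→ 2021-07-28 11:54 KXA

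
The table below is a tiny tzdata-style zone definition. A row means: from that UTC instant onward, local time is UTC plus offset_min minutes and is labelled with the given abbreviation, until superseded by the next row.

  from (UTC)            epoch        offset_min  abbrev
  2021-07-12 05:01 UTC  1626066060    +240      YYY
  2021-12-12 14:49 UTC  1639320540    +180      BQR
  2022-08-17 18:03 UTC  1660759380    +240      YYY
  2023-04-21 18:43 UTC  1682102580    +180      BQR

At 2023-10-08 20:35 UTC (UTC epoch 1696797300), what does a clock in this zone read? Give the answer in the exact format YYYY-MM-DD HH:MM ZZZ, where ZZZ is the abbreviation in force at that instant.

Query: 2023-10-08 20:35 UTC
Rule 4/4 (BQR, +03:00): 2023-04-21 18:43 UTC ≤ query < +∞
20·60 + 35 + 180 = 1415 min
1415 = 0·1440 + 1415; 1415 = 23·60 + 35 → 23:35, same day
→ 2023-10-08 23:35 BQR

2023-10-08 23:35 BQR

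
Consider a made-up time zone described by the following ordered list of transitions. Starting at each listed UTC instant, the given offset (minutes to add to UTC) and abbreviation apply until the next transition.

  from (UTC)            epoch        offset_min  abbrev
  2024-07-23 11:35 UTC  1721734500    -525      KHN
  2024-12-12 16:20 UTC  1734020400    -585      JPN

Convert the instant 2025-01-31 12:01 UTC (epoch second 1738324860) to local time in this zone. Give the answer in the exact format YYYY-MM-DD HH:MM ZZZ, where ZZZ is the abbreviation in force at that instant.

Query: 2025-01-31 12:01 UTC
Rule 2/2 (JPN, -09:45): 2024-12-12 16:20 UTC ≤ query < +∞
12·60 + 1 - 585 = 136 min
136 = 0·1440 + 136; 136 = 2·60 + 16 → 02:16, same day
→ 2025-01-31 02:16 JPN

2025-01-31 02:16 JPN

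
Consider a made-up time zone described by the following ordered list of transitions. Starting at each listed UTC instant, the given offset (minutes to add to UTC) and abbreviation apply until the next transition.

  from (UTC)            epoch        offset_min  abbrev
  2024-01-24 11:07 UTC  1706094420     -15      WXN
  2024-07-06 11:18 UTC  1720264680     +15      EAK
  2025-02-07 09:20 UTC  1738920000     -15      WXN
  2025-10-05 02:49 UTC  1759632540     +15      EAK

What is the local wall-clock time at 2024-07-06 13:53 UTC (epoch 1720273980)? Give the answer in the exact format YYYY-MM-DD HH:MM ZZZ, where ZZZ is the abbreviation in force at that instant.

Query: 2024-07-06 13:53 UTC
Rule 2/4 (EAK, +00:15): 2024-07-06 11:18 UTC ≤ query < 2025-02-07 09:20 UTC
13·60 + 53 + 15 = 848 min
848 = 0·1440 + 848; 848 = 14·60 + 8 → 14:08, same day
→ 2024-07-06 14:08 EAK

2024-07-06 14:08 EAK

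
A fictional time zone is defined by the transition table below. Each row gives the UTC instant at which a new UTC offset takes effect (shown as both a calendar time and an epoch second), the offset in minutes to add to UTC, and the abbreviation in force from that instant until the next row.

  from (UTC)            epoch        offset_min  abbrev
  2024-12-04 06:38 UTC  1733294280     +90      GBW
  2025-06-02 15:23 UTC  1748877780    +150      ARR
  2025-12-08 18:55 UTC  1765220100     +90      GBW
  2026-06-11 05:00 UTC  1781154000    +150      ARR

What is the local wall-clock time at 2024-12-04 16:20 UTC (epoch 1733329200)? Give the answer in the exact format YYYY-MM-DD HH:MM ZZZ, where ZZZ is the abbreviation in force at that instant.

Query: 2024-12-04 16:20 UTC
Rule 1/4 (GBW, +01:30): 2024-12-04 06:38 UTC ≤ query < 2025-06-02 15:23 UTC
16·60 + 20 + 90 = 1070 min
1070 = 0·1440 + 1070; 1070 = 17·60 + 50 → 17:50, same day
→ 2024-12-04 17:50 GBW

2024-12-04 17:50 GBW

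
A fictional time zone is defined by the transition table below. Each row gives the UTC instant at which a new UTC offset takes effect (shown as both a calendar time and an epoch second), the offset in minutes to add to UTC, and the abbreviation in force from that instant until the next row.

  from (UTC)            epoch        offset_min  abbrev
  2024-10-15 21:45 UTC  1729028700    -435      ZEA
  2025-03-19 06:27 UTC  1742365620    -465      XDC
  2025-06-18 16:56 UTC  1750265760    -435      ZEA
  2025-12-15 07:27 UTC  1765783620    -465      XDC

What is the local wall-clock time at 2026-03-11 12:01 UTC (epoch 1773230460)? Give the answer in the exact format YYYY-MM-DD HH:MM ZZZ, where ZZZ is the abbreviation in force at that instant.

2026-03-11 04:16 XDC

Query: 2026-03-11 12:01 UTC
Rule 4/4 (XDC, -07:45): 2025-12-15 07:27 UTC ≤ query < +∞
12·60 + 1 - 465 = 256 min
256 = 0·1440 + 256; 256 = 4·60 + 16 → 04:16, same day
→ 2026-03-11 04:16 XDC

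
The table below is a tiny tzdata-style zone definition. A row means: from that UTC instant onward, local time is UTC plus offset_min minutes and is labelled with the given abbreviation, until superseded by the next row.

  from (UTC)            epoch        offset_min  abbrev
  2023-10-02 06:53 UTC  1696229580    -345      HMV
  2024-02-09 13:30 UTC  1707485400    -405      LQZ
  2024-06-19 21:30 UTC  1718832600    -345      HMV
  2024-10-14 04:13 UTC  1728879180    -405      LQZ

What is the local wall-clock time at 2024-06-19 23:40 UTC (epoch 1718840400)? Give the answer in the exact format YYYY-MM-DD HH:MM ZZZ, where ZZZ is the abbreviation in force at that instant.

2024-06-19 17:55 HMV

Query: 2024-06-19 23:40 UTC
Rule 3/4 (HMV, -05:45): 2024-06-19 21:30 UTC ≤ query < 2024-10-14 04:13 UTC
23·60 + 40 - 345 = 1075 min
1075 = 0·1440 + 1075; 1075 = 17·60 + 55 → 17:55, same day
→ 2024-06-19 17:55 HMV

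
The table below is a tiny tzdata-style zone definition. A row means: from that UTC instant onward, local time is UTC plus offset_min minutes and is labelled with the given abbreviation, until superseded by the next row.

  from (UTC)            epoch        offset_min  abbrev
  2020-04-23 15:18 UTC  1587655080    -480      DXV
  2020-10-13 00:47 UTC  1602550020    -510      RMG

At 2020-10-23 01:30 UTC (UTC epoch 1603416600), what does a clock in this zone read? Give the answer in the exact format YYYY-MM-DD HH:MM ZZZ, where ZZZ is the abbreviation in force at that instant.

Query: 2020-10-23 01:30 UTC
Rule 2/2 (RMG, -08:30): 2020-10-13 00:47 UTC ≤ query < +∞
1·60 + 30 - 510 = -420 min
-420 = -1·1440 + 1020; 1020 = 17·60 + 0 → 17:00, 2020-10-23 - 1 day = 2020-10-22
→ 2020-10-22 17:00 RMG

2020-10-22 17:00 RMG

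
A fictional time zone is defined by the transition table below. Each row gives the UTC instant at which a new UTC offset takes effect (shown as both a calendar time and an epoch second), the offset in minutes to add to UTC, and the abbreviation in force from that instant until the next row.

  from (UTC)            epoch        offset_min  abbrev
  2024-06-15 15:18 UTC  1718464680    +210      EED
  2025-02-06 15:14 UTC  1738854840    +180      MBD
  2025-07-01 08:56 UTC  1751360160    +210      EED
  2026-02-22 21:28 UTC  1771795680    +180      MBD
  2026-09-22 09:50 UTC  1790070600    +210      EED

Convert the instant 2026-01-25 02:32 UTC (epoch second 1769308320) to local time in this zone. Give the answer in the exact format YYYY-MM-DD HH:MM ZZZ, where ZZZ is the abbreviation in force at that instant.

Query: 2026-01-25 02:32 UTC
Rule 3/5 (EED, +03:30): 2025-07-01 08:56 UTC ≤ query < 2026-02-22 21:28 UTC
2·60 + 32 + 210 = 362 min
362 = 0·1440 + 362; 362 = 6·60 + 2 → 06:02, same day
→ 2026-01-25 06:02 EED

2026-01-25 06:02 EED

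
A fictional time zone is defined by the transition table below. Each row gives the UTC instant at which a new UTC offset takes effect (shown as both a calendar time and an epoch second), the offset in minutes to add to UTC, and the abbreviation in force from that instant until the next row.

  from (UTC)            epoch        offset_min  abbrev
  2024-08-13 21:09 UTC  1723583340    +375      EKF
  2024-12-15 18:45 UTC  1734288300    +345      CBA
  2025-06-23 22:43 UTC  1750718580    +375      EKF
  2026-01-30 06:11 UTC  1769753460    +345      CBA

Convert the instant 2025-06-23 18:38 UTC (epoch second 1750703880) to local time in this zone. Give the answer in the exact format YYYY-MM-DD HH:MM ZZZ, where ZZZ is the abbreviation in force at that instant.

Query: 2025-06-23 18:38 UTC
Rule 2/4 (CBA, +05:45): 2024-12-15 18:45 UTC ≤ query < 2025-06-23 22:43 UTC
18·60 + 38 + 345 = 1463 min
1463 = 1·1440 + 23; 23 = 0·60 + 23 → 00:23, 2025-06-23 + 1 day = 2025-06-24
→ 2025-06-24 00:23 CBA

2025-06-24 00:23 CBA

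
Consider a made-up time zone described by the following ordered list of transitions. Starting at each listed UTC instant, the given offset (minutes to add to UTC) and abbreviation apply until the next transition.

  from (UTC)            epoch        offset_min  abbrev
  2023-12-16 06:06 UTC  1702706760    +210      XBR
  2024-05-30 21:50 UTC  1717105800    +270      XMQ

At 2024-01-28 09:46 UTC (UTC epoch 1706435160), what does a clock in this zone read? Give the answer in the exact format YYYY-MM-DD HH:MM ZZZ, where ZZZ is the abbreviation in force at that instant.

2024-01-28 13:16 XBR

Query: 2024-01-28 09:46 UTC
Rule 1/2 (XBR, +03:30): 2023-12-16 06:06 UTC ≤ query < 2024-05-30 21:50 UTC
9·60 + 46 + 210 = 796 min
796 = 0·1440 + 796; 796 = 13·60 + 16 → 13:16, same day
→ 2024-01-28 13:16 XBR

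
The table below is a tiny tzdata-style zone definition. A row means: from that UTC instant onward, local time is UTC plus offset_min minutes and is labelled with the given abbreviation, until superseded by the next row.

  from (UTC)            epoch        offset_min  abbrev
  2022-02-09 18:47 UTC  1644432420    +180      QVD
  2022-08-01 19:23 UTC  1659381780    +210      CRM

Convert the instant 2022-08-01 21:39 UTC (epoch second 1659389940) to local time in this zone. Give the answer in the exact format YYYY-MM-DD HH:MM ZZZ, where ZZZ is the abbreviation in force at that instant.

2022-08-02 01:09 CRM

Query: 2022-08-01 21:39 UTC
Rule 2/2 (CRM, +03:30): 2022-08-01 19:23 UTC ≤ query < +∞
21·60 + 39 + 210 = 1509 min
1509 = 1·1440 + 69; 69 = 1·60 + 9 → 01:09, 2022-08-01 + 1 day = 2022-08-02
→ 2022-08-02 01:09 CRM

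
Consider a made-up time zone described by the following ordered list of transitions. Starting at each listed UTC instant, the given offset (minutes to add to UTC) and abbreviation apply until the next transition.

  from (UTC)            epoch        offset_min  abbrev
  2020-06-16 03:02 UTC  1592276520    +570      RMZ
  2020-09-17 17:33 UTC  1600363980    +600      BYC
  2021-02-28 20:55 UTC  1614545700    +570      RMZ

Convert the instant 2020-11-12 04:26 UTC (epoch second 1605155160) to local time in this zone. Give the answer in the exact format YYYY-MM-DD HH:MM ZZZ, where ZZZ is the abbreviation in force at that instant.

Query: 2020-11-12 04:26 UTC
Rule 2/3 (BYC, +10:00): 2020-09-17 17:33 UTC ≤ query < 2021-02-28 20:55 UTC
4·60 + 26 + 600 = 866 min
866 = 0·1440 + 866; 866 = 14·60 + 26 → 14:26, same day
→ 2020-11-12 14:26 BYC

2020-11-12 14:26 BYC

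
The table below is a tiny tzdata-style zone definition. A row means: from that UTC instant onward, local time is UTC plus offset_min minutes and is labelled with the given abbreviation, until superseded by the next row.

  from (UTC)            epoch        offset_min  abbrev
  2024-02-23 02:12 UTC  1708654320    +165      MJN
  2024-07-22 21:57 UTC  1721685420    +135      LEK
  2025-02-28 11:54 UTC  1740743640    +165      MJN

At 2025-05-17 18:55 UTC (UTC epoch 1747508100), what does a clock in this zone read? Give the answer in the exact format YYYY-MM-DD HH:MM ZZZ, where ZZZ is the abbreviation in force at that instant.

2025-05-17 21:40 MJN

Query: 2025-05-17 18:55 UTC
Rule 3/3 (MJN, +02:45): 2025-02-28 11:54 UTC ≤ query < +∞
18·60 + 55 + 165 = 1300 min
1300 = 0·1440 + 1300; 1300 = 21·60 + 40 → 21:40, same day
→ 2025-05-17 21:40 MJN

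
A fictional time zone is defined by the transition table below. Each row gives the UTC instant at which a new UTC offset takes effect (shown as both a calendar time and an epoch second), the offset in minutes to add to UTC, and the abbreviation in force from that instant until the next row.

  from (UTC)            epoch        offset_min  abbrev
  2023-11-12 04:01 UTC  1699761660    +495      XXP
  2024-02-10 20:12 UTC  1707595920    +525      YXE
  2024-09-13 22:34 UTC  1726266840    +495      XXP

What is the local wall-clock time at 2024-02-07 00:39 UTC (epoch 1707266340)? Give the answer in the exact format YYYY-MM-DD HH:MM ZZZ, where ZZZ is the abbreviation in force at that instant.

Query: 2024-02-07 00:39 UTC
Rule 1/3 (XXP, +08:15): 2023-11-12 04:01 UTC ≤ query < 2024-02-10 20:12 UTC
0·60 + 39 + 495 = 534 min
534 = 0·1440 + 534; 534 = 8·60 + 54 → 08:54, same day
→ 2024-02-07 08:54 XXP

2024-02-07 08:54 XXP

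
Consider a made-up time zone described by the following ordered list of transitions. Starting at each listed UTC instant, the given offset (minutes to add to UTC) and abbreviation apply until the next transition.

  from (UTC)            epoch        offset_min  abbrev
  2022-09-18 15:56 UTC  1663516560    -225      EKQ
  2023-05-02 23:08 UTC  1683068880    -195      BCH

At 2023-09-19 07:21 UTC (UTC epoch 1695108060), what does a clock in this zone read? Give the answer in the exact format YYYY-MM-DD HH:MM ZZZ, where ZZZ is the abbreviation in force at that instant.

Query: 2023-09-19 07:21 UTC
Rule 2/2 (BCH, -03:15): 2023-05-02 23:08 UTC ≤ query < +∞
7·60 + 21 - 195 = 246 min
246 = 0·1440 + 246; 246 = 4·60 + 6 → 04:06, same day
→ 2023-09-19 04:06 BCH

2023-09-19 04:06 BCH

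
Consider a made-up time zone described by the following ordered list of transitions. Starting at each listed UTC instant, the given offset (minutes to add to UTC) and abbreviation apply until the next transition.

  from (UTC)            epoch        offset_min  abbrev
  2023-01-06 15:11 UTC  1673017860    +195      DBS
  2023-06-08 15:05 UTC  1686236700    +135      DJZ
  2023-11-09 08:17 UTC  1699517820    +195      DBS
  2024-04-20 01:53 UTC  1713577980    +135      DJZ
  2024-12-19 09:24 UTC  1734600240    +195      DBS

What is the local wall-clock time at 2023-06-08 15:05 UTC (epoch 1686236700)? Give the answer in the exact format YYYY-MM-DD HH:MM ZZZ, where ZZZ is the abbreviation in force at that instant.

Query: 2023-06-08 15:05 UTC
Rule 2/5 (DJZ, +02:15): 2023-06-08 15:05 UTC ≤ query < 2023-11-09 08:17 UTC
15·60 + 5 + 135 = 1040 min
1040 = 0·1440 + 1040; 1040 = 17·60 + 20 → 17:20, same day
→ 2023-06-08 17:20 DJZ

2023-06-08 17:20 DJZ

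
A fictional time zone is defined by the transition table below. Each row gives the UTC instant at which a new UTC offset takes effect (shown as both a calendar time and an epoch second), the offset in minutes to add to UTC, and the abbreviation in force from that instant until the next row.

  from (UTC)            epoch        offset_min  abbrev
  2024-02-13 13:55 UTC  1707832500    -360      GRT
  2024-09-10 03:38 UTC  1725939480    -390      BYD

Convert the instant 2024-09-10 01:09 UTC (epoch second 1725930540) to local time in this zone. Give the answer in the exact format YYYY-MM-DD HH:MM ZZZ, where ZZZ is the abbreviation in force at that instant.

Query: 2024-09-10 01:09 UTC
Rule 1/2 (GRT, -06:00): 2024-02-13 13:55 UTC ≤ query < 2024-09-10 03:38 UTC
1·60 + 9 - 360 = -291 min
-291 = -1·1440 + 1149; 1149 = 19·60 + 9 → 19:09, 2024-09-10 - 1 day = 2024-09-09
→ 2024-09-09 19:09 GRT

2024-09-09 19:09 GRT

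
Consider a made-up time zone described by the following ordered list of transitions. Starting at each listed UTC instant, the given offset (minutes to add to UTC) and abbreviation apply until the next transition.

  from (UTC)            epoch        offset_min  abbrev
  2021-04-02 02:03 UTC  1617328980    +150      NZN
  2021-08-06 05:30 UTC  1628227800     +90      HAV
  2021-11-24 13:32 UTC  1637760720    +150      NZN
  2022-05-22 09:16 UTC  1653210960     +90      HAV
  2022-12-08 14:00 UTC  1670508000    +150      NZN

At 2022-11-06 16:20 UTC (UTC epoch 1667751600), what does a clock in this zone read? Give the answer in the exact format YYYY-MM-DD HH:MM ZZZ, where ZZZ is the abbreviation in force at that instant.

2022-11-06 17:50 HAV

Query: 2022-11-06 16:20 UTC
Rule 4/5 (HAV, +01:30): 2022-05-22 09:16 UTC ≤ query < 2022-12-08 14:00 UTC
16·60 + 20 + 90 = 1070 min
1070 = 0·1440 + 1070; 1070 = 17·60 + 50 → 17:50, same day
→ 2022-11-06 17:50 HAV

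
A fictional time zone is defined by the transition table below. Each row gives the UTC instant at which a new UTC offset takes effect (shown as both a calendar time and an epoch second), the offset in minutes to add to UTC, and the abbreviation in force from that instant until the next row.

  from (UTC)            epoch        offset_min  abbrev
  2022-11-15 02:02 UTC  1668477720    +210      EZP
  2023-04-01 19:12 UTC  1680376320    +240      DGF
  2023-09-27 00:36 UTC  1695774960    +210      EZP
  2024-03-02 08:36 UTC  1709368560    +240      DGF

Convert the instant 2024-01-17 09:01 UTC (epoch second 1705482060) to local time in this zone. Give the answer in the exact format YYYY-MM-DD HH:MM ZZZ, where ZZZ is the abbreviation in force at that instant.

Query: 2024-01-17 09:01 UTC
Rule 3/4 (EZP, +03:30): 2023-09-27 00:36 UTC ≤ query < 2024-03-02 08:36 UTC
9·60 + 1 + 210 = 751 min
751 = 0·1440 + 751; 751 = 12·60 + 31 → 12:31, same day
→ 2024-01-17 12:31 EZP

2024-01-17 12:31 EZP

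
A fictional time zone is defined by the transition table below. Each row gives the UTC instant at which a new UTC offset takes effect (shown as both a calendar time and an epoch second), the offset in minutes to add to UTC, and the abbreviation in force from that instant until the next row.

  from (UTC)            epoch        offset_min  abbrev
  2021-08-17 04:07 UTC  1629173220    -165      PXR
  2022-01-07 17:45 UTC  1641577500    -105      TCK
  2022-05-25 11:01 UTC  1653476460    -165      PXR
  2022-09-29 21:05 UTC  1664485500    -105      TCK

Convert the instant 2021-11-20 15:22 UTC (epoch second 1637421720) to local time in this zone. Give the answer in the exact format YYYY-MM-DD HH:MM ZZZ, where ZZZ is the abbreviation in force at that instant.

2021-11-20 12:37 PXR

Query: 2021-11-20 15:22 UTC
Rule 1/4 (PXR, -02:45): 2021-08-17 04:07 UTC ≤ query < 2022-01-07 17:45 UTC
15·60 + 22 - 165 = 757 min
757 = 0·1440 + 757; 757 = 12·60 + 37 → 12:37, same day
→ 2021-11-20 12:37 PXR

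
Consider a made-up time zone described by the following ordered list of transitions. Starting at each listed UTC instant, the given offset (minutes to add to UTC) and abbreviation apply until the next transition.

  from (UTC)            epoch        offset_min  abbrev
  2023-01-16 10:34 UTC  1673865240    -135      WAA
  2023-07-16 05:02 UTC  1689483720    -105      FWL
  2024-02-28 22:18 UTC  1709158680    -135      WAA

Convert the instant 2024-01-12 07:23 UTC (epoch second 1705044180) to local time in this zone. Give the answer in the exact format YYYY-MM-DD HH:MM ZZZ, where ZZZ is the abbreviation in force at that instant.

Query: 2024-01-12 07:23 UTC
Rule 2/3 (FWL, -01:45): 2023-07-16 05:02 UTC ≤ query < 2024-02-28 22:18 UTC
7·60 + 23 - 105 = 338 min
338 = 0·1440 + 338; 338 = 5·60 + 38 → 05:38, same day
→ 2024-01-12 05:38 FWL

2024-01-12 05:38 FWL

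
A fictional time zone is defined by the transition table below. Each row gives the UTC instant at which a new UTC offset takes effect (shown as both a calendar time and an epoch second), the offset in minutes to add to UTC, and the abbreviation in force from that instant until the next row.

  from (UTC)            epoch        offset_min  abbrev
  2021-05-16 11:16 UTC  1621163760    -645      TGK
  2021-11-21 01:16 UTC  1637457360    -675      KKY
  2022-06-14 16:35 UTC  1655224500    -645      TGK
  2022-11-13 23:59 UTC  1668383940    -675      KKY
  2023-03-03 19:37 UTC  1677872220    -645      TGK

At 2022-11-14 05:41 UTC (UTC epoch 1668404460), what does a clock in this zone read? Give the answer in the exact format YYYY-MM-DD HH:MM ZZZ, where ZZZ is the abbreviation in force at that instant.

Query: 2022-11-14 05:41 UTC
Rule 4/5 (KKY, -11:15): 2022-11-13 23:59 UTC ≤ query < 2023-03-03 19:37 UTC
5·60 + 41 - 675 = -334 min
-334 = -1·1440 + 1106; 1106 = 18·60 + 26 → 18:26, 2022-11-14 - 1 day = 2022-11-13
→ 2022-11-13 18:26 KKY

2022-11-13 18:26 KKY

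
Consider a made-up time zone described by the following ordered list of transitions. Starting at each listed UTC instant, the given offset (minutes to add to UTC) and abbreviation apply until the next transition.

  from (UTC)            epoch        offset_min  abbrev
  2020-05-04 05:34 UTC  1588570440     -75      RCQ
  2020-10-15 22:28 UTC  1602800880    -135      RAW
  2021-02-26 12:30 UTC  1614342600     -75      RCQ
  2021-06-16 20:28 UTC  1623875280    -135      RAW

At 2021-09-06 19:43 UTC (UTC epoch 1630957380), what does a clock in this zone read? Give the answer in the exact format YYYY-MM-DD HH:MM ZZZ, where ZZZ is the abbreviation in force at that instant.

2021-09-06 17:28 RAW

Query: 2021-09-06 19:43 UTC
Rule 4/4 (RAW, -02:15): 2021-06-16 20:28 UTC ≤ query < +∞
19·60 + 43 - 135 = 1048 min
1048 = 0·1440 + 1048; 1048 = 17·60 + 28 → 17:28, same day
→ 2021-09-06 17:28 RAW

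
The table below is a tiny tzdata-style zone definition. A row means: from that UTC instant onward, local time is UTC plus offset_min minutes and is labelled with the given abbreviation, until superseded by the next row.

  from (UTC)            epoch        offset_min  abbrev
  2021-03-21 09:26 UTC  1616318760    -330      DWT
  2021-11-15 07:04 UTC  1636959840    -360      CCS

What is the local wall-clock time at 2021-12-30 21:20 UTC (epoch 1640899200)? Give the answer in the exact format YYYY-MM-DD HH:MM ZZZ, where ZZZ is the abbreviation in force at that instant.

Query: 2021-12-30 21:20 UTC
Rule 2/2 (CCS, -06:00): 2021-11-15 07:04 UTC ≤ query < +∞
21·60 + 20 - 360 = 920 min
920 = 0·1440 + 920; 920 = 15·60 + 20 → 15:20, same day
→ 2021-12-30 15:20 CCS

2021-12-30 15:20 CCS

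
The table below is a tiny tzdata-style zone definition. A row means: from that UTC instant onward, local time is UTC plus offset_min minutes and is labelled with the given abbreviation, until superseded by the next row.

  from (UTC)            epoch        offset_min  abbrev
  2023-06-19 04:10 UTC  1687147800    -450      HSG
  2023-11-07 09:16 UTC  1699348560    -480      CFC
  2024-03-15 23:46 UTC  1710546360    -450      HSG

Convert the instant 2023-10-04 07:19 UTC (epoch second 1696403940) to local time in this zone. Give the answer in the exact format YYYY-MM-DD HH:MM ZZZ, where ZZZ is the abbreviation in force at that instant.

2023-10-03 23:49 HSG

Query: 2023-10-04 07:19 UTC
Rule 1/3 (HSG, -07:30): 2023-06-19 04:10 UTC ≤ query < 2023-11-07 09:16 UTC
7·60 + 19 - 450 = -11 min
-11 = -1·1440 + 1429; 1429 = 23·60 + 49 → 23:49, 2023-10-04 - 1 day = 2023-10-03
→ 2023-10-03 23:49 HSG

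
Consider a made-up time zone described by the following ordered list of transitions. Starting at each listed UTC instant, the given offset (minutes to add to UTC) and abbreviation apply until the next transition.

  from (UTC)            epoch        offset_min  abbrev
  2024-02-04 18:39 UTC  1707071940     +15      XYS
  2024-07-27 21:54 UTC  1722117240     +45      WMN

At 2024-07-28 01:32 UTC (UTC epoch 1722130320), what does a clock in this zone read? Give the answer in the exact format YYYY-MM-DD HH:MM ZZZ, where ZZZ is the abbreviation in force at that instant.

Query: 2024-07-28 01:32 UTC
Rule 2/2 (WMN, +00:45): 2024-07-27 21:54 UTC ≤ query < +∞
1·60 + 32 + 45 = 137 min
137 = 0·1440 + 137; 137 = 2·60 + 17 → 02:17, same day
→ 2024-07-28 02:17 WMN

2024-07-28 02:17 WMN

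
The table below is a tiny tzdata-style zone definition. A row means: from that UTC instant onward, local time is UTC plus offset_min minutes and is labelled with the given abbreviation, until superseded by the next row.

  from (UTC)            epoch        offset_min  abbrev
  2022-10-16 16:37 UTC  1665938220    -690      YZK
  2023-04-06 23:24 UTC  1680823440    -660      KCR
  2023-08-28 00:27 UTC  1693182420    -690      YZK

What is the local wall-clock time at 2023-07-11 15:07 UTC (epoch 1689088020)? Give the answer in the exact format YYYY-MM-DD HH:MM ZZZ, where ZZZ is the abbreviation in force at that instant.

2023-07-11 04:07 KCR

Query: 2023-07-11 15:07 UTC
Rule 2/3 (KCR, -11:00): 2023-04-06 23:24 UTC ≤ query < 2023-08-28 00:27 UTC
15·60 + 7 - 660 = 247 min
247 = 0·1440 + 247; 247 = 4·60 + 7 → 04:07, same day
→ 2023-07-11 04:07 KCR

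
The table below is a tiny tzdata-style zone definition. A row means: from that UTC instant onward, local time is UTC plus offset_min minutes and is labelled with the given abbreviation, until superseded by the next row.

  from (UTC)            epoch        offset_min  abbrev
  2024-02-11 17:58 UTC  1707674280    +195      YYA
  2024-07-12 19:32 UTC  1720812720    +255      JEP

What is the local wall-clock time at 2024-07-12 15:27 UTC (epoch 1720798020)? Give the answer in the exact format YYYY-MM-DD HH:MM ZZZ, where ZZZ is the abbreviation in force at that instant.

2024-07-12 18:42 YYA

Query: 2024-07-12 15:27 UTC
Rule 1/2 (YYA, +03:15): 2024-02-11 17:58 UTC ≤ query < 2024-07-12 19:32 UTC
15·60 + 27 + 195 = 1122 min
1122 = 0·1440 + 1122; 1122 = 18·60 + 42 → 18:42, same day
→ 2024-07-12 18:42 YYA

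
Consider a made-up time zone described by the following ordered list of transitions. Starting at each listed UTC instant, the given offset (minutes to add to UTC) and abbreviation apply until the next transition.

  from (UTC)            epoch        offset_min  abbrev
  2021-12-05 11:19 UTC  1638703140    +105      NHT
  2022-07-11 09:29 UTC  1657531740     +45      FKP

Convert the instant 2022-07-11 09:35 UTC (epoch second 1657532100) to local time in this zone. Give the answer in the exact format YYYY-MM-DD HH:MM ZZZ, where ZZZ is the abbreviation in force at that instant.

2022-07-11 10:20 FKP

Query: 2022-07-11 09:35 UTC
Rule 2/2 (FKP, +00:45): 2022-07-11 09:29 UTC ≤ query < +∞
9·60 + 35 + 45 = 620 min
620 = 0·1440 + 620; 620 = 10·60 + 20 → 10:20, same day
→ 2022-07-11 10:20 FKP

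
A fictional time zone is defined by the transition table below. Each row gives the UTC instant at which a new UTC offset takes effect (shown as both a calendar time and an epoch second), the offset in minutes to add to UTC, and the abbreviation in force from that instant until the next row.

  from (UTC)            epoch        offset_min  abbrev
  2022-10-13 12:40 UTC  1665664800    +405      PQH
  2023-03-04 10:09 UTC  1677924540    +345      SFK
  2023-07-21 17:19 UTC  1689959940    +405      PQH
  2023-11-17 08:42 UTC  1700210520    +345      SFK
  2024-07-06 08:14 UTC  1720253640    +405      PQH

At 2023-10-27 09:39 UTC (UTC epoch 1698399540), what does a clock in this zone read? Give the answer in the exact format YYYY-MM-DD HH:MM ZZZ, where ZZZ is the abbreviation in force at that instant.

2023-10-27 16:24 PQH

Query: 2023-10-27 09:39 UTC
Rule 3/5 (PQH, +06:45): 2023-07-21 17:19 UTC ≤ query < 2023-11-17 08:42 UTC
9·60 + 39 + 405 = 984 min
984 = 0·1440 + 984; 984 = 16·60 + 24 → 16:24, same day
→ 2023-10-27 16:24 PQH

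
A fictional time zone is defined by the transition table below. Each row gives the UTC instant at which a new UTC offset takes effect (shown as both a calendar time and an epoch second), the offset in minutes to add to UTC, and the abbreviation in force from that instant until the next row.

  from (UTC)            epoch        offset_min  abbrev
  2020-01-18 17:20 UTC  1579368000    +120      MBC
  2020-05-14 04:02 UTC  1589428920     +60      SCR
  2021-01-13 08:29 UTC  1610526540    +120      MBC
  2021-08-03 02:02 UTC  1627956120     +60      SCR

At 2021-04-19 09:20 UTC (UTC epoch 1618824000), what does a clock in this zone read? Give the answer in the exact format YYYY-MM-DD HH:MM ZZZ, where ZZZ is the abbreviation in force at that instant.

2021-04-19 11:20 MBC

Query: 2021-04-19 09:20 UTC
Rule 3/4 (MBC, +02:00): 2021-01-13 08:29 UTC ≤ query < 2021-08-03 02:02 UTC
9·60 + 20 + 120 = 680 min
680 = 0·1440 + 680; 680 = 11·60 + 20 → 11:20, same day
→ 2021-04-19 11:20 MBC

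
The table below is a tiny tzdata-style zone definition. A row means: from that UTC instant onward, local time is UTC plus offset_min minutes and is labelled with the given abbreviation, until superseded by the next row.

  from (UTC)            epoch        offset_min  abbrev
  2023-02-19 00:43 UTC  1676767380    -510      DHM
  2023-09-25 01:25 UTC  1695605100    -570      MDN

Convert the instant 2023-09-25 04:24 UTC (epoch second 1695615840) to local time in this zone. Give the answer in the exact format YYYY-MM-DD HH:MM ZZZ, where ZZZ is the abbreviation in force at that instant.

2023-09-24 18:54 MDN

Query: 2023-09-25 04:24 UTC
Rule 2/2 (MDN, -09:30): 2023-09-25 01:25 UTC ≤ query < +∞
4·60 + 24 - 570 = -306 min
-306 = -1·1440 + 1134; 1134 = 18·60 + 54 → 18:54, 2023-09-25 - 1 day = 2023-09-24
→ 2023-09-24 18:54 MDN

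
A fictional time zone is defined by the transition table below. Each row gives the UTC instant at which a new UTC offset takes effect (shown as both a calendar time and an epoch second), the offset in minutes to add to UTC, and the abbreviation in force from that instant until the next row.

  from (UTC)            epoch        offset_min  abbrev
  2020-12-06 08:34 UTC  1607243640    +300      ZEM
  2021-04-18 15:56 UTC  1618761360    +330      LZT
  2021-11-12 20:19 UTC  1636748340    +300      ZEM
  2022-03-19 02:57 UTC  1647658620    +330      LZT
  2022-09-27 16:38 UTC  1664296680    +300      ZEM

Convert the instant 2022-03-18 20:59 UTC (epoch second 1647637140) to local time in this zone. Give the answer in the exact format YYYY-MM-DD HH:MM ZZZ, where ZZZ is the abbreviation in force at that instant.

2022-03-19 01:59 ZEM

Query: 2022-03-18 20:59 UTC
Rule 3/5 (ZEM, +05:00): 2021-11-12 20:19 UTC ≤ query < 2022-03-19 02:57 UTC
20·60 + 59 + 300 = 1559 min
1559 = 1·1440 + 119; 119 = 1·60 + 59 → 01:59, 2022-03-18 + 1 day = 2022-03-19
→ 2022-03-19 01:59 ZEM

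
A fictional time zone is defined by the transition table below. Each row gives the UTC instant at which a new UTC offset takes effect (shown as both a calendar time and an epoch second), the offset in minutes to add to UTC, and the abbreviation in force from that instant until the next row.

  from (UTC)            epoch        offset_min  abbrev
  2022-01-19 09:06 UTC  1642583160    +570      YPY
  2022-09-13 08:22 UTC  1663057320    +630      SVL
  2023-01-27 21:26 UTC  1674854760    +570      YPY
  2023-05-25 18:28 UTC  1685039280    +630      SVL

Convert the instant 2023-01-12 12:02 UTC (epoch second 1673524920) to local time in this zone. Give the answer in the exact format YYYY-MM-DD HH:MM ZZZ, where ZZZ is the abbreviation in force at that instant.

Query: 2023-01-12 12:02 UTC
Rule 2/4 (SVL, +10:30): 2022-09-13 08:22 UTC ≤ query < 2023-01-27 21:26 UTC
12·60 + 2 + 630 = 1352 min
1352 = 0·1440 + 1352; 1352 = 22·60 + 32 → 22:32, same day
→ 2023-01-12 22:32 SVL

2023-01-12 22:32 SVL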